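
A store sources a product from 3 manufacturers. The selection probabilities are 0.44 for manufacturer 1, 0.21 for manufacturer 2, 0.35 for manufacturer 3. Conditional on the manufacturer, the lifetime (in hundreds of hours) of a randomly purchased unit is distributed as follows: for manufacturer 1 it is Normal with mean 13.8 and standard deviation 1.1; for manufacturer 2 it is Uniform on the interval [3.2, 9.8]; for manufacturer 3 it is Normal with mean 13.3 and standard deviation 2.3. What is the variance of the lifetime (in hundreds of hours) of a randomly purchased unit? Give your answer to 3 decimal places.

11.507

Per component, 1: μ=13.8, E[X²]=191.65; 2: μ=6.5, E[X²]=45.88; 3: μ=13.3, E[X²]=182.18.
E[X] = 0.44·13.8 + 0.21·6.5 + 0.35·13.3 = 12.092.
E[X²] = 0.44·191.65 + 0.21·45.88 + 0.35·182.18 = 157.724.
Var(X) = E[X²] − (E[X])² = 157.724 − 146.216 = 11.5073.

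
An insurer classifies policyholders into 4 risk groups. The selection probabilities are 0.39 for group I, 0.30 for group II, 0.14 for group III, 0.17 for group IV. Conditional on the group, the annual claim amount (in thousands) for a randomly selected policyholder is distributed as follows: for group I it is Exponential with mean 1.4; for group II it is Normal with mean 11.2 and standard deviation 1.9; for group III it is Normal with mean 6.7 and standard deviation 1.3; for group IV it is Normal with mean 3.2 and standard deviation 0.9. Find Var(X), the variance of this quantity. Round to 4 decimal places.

19.6130

Per component, I: μ=1.4, E[X²]=3.92; II: μ=11.2, E[X²]=129.05; III: μ=6.7, E[X²]=46.58; IV: μ=3.2, E[X²]=11.05.
E[X] = 0.39·1.4 + 0.3·11.2 + 0.14·6.7 + 0.17·3.2 = 5.388.
E[X²] = 0.39·3.92 + 0.3·129.05 + 0.14·46.58 + 0.17·11.05 = 48.6435.
Var(X) = E[X²] − (E[X])² = 48.6435 − 29.0305 = 19.613.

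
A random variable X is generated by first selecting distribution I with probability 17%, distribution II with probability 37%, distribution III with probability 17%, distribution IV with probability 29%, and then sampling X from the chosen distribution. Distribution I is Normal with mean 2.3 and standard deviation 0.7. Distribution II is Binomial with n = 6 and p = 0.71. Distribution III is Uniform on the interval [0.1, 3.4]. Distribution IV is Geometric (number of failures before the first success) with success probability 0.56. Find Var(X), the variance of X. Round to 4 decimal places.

3.2023

Per component, I: μ=2.3, E[X²]=5.78; II: μ=4.26, E[X²]=19.383; III: μ=1.75, E[X²]=3.97; IV: μ=0.785714, E[X²]=2.02041.
E[X] = 0.17·2.3 + 0.37·4.26 + 0.17·1.75 + 0.29·0.785714 = 2.49256.
E[X²] = 0.17·5.78 + 0.37·19.383 + 0.17·3.97 + 0.29·2.02041 = 9.41513.
Var(X) = E[X²] − (E[X])² = 9.41513 − 6.21284 = 3.20229.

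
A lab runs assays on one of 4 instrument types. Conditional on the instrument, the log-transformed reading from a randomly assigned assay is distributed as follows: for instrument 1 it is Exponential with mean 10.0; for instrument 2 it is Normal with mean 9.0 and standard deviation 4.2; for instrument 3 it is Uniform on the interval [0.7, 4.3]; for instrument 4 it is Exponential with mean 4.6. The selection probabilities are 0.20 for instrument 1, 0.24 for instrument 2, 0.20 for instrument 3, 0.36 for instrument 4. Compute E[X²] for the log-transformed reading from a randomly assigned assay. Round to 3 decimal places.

80.375

For each component E[X²] = Var + (mean)², giving 1: 200; 2: 98.64; 3: 7.33; 4: 42.32.
Overall E[X²] = 0.2·200 + 0.24·98.64 + 0.2·7.33 + 0.36·42.32 = 80.3748.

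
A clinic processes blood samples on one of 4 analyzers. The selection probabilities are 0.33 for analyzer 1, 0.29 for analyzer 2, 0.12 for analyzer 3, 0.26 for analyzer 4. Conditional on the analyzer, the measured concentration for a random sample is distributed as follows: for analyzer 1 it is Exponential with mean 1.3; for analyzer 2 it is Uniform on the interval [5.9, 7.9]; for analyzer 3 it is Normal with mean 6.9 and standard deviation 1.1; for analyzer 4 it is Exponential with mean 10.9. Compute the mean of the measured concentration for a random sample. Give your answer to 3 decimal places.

6.092

Component means — 1: 1.3; 2: 6.9; 3: 6.9; 4: 10.9.
E[X] = 0.33·1.3 + 0.29·6.9 + 0.12·6.9 + 0.26·10.9 = 6.092.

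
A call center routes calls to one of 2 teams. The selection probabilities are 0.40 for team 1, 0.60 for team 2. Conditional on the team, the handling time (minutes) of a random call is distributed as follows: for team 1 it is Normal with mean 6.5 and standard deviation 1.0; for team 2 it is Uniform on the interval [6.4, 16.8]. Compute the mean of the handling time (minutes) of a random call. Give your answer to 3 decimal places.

9.560

Component means — 1: 6.5; 2: 11.6.
E[X] = 0.4·6.5 + 0.6·11.6 = 9.56.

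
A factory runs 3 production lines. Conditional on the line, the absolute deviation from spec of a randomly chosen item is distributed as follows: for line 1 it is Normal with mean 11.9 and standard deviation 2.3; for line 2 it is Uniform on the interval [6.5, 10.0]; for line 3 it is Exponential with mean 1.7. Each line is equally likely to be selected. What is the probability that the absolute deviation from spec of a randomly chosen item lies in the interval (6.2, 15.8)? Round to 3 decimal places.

0.658

Conditional on each line, P(6.2 < X < 15.8): 1: 0.948423; 2: 1; 3: 0.0259757.
By total probability, P(6.2 < X < 15.8) = 0.333333·0.948423 + 0.333333·1 + 0.333333·0.0259757 = 0.658133.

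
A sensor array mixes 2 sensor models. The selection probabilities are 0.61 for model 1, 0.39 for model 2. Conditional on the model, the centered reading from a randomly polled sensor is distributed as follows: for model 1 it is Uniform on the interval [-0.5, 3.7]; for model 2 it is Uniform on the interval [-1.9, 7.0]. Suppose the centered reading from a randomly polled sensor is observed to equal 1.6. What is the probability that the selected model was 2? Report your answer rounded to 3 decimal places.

0.232

Likelihoods f(1.6 | ·): 1: 0.238095; 2: 0.11236.
Posterior ∝ prior × likelihood. Numerator for 2: 0.39·0.11236 = 0.0438202.
Normalizing constant: 0.61·0.238095 + 0.39·0.11236 = 0.189058.
P(2 | observation) = 0.0438202 / 0.189058 = 0.231782.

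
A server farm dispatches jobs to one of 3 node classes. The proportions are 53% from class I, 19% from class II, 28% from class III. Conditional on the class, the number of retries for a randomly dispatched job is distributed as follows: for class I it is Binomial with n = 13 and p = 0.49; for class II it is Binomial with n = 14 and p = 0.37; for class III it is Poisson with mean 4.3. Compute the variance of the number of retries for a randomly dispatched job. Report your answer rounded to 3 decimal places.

4.366

Per component, I: μ=6.37, E[X²]=43.8256; II: μ=5.18, E[X²]=30.0958; III: μ=4.3, E[X²]=22.79.
E[X] = 0.53·6.37 + 0.19·5.18 + 0.28·4.3 = 5.5643.
E[X²] = 0.53·43.8256 + 0.19·30.0958 + 0.28·22.79 = 35.327.
Var(X) = E[X²] − (E[X])² = 35.327 − 30.9614 = 4.36554.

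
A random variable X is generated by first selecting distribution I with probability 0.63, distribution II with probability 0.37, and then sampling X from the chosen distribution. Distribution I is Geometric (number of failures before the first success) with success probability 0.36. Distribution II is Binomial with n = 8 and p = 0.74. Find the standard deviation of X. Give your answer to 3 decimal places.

2.771

Per component, I: μ=1.77778, E[X²]=8.09877; II: μ=5.92, E[X²]=36.5856.
E[X] = 0.63·1.77778 + 0.37·5.92 = 3.3104.
E[X²] = 0.63·8.09877 + 0.37·36.5856 = 18.6389.
Var(X) = E[X²] − (E[X])² = 18.6389 − 10.9587 = 7.68015.
SD(X) = √7.68015 = 2.77131.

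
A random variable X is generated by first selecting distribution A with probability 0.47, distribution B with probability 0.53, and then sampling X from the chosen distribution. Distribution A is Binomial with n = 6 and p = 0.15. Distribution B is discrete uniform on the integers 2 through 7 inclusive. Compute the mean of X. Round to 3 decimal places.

2.808

Component means — A: 0.9; B: 4.5.
E[X] = 0.47·0.9 + 0.53·4.5 = 2.808.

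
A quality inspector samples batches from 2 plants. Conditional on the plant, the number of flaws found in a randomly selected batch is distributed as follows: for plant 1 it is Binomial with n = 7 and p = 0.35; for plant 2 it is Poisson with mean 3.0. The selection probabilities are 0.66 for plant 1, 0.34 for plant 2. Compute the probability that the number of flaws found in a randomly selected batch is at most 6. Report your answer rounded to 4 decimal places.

Conditional on each plant, P(X ≤ 6): 1: 0.999357; 2: 0.966491.
By total probability, P(X ≤ 6) = 0.66·0.999357 + 0.34·0.966491 = 0.988182.

0.9882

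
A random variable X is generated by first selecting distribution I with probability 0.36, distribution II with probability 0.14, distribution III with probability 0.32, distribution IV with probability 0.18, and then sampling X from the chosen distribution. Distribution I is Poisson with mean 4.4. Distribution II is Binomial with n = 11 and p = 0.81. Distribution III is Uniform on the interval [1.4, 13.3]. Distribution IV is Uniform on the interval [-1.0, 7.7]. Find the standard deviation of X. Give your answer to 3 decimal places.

Per component, I: μ=4.4, E[X²]=23.76; II: μ=8.91, E[X²]=81.081; III: μ=7.35, E[X²]=65.8233; IV: μ=3.35, E[X²]=17.53.
E[X] = 0.36·4.4 + 0.14·8.91 + 0.32·7.35 + 0.18·3.35 = 5.7864.
E[X²] = 0.36·23.76 + 0.14·81.081 + 0.32·65.8233 + 0.18·17.53 = 44.1238.
Var(X) = E[X²] − (E[X])² = 44.1238 − 33.4824 = 10.6414.
SD(X) = √10.6414 = 3.26211.

3.262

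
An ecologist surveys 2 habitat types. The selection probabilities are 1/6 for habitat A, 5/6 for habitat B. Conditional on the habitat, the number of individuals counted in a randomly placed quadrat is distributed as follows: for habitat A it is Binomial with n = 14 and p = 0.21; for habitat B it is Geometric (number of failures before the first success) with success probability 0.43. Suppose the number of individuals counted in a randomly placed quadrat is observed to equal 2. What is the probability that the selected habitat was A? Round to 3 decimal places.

Likelihoods P(X=2 | ·): A: 0.23714; B: 0.139707.
Posterior ∝ prior × likelihood. Numerator for A: 0.166667·0.23714 = 0.0395234.
Normalizing constant: 0.166667·0.23714 + 0.833333·0.139707 = 0.155946.
P(A | observation) = 0.0395234 / 0.155946 = 0.253443.

0.253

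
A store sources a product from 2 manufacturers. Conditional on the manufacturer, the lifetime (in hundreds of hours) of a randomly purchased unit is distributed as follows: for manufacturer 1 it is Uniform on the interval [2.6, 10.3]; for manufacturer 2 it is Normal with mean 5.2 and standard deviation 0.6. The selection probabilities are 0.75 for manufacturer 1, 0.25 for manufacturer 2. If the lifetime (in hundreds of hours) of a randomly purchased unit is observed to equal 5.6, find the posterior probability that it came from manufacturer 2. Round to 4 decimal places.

Likelihoods f(5.6 | ·): 1: 0.12987; 2: 0.532413.
Posterior ∝ prior × likelihood. Numerator for 2: 0.25·0.532413 = 0.133103.
Normalizing constant: 0.75·0.12987 + 0.25·0.532413 = 0.230506.
P(2 | observation) = 0.133103 / 0.230506 = 0.57744.

0.5774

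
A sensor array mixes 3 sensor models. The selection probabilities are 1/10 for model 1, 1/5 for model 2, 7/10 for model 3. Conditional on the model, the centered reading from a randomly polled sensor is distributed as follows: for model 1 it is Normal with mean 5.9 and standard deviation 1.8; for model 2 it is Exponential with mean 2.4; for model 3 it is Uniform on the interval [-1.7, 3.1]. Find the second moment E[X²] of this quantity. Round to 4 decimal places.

For each component E[X²] = Var + (mean)², giving 1: 38.05; 2: 11.52; 3: 2.41.
Overall E[X²] = 0.1·38.05 + 0.2·11.52 + 0.7·2.41 = 7.796.

7.7960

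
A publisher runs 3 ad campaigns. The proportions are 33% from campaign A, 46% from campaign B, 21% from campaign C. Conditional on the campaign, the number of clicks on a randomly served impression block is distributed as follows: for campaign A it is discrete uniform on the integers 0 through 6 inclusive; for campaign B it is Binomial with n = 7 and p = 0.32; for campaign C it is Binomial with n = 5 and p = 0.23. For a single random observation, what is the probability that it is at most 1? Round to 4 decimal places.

Conditional on each campaign, P(X ≤ 1): A: 0.285714; B: 0.288693; C: 0.674938.
By total probability, P(X ≤ 1) = 0.33·0.285714 + 0.46·0.288693 + 0.21·0.674938 = 0.368822.

0.3688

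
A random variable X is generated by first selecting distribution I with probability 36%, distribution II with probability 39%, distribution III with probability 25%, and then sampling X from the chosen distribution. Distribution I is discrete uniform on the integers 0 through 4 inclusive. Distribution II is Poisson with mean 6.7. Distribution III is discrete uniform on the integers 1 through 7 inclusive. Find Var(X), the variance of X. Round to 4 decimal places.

Per component, I: μ=2, E[X²]=6; II: μ=6.7, E[X²]=51.59; III: μ=4, E[X²]=20.
E[X] = 0.36·2 + 0.39·6.7 + 0.25·4 = 4.333.
E[X²] = 0.36·6 + 0.39·51.59 + 0.25·20 = 27.2801.
Var(X) = E[X²] − (E[X])² = 27.2801 − 18.7749 = 8.50521.

8.5052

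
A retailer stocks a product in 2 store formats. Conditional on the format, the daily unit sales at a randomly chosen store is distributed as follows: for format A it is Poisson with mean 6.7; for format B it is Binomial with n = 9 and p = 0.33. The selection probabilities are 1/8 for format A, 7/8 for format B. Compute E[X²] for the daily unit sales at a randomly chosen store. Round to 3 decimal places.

15.908

For each component E[X²] = Var + (mean)², giving A: 51.59; B: 10.8108.
Overall E[X²] = 0.125·51.59 + 0.875·10.8108 = 15.9082.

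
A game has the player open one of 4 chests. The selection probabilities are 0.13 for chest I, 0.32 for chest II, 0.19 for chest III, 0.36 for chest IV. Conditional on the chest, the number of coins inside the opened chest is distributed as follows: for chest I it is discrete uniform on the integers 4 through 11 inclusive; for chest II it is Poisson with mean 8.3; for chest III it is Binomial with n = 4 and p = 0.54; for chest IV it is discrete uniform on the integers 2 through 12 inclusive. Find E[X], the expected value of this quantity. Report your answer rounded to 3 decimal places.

6.561

Component means — I: 7.5; II: 8.3; III: 2.16; IV: 7.
E[X] = 0.13·7.5 + 0.32·8.3 + 0.19·2.16 + 0.36·7 = 6.5614.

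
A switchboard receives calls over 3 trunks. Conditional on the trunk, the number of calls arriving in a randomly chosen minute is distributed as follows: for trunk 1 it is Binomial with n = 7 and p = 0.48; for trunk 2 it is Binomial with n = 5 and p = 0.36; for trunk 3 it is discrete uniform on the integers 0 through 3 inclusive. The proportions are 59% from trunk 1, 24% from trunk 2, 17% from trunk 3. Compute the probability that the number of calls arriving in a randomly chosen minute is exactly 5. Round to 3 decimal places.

0.087

Conditional on each trunk, P(X = 5): 1: 0.144688; 2: 0.00604662; 3: 0.
By total probability, P(X = 5) = 0.59·0.144688 + 0.24·0.00604662 + 0.17·0 = 0.086817.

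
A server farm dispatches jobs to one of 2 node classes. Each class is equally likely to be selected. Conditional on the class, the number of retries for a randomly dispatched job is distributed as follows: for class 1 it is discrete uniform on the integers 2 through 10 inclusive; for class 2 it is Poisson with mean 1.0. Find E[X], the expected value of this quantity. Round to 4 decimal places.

3.5000

Component means — 1: 6; 2: 1.
E[X] = 0.5·6 + 0.5·1 = 3.5.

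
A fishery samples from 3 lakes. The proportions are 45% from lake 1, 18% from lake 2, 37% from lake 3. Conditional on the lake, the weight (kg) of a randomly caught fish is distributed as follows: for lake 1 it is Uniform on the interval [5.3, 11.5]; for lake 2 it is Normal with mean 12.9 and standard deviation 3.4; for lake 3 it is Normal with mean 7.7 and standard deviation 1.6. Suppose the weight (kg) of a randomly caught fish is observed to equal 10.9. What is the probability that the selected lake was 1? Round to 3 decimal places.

Likelihoods f(10.9 | ·): 1: 0.16129; 2: 0.0986947; 3: 0.0337444.
Posterior ∝ prior × likelihood. Numerator for 1: 0.45·0.16129 = 0.0725806.
Normalizing constant: 0.45·0.16129 + 0.18·0.0986947 + 0.37·0.0337444 = 0.102831.
P(1 | observation) = 0.0725806 / 0.102831 = 0.705824.

0.706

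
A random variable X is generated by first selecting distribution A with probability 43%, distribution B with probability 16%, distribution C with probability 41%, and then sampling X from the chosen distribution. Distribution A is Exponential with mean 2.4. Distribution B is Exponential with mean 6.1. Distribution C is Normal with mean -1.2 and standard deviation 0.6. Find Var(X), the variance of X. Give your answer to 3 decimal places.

15.301

Per component, A: μ=2.4, E[X²]=11.52; B: μ=6.1, E[X²]=74.42; C: μ=-1.2, E[X²]=1.8.
E[X] = 0.43·2.4 + 0.16·6.1 + 0.41·-1.2 = 1.516.
E[X²] = 0.43·11.52 + 0.16·74.42 + 0.41·1.8 = 17.5988.
Var(X) = E[X²] − (E[X])² = 17.5988 − 2.29826 = 15.3005.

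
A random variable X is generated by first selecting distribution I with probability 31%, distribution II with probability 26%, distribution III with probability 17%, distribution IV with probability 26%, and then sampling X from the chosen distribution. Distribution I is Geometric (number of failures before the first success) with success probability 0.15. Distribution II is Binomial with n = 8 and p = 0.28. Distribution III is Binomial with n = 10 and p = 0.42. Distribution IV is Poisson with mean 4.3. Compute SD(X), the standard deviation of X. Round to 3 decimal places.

Per component, I: μ=5.66667, E[X²]=69.8889; II: μ=2.24, E[X²]=6.6304; III: μ=4.2, E[X²]=20.076; IV: μ=4.3, E[X²]=22.79.
E[X] = 0.31·5.66667 + 0.26·2.24 + 0.17·4.2 + 0.26·4.3 = 4.17107.
E[X²] = 0.31·69.8889 + 0.26·6.6304 + 0.17·20.076 + 0.26·22.79 = 32.7278.
Var(X) = E[X²] − (E[X])² = 32.7278 − 17.3978 = 15.33.
SD(X) = √15.33 = 3.91535.

3.915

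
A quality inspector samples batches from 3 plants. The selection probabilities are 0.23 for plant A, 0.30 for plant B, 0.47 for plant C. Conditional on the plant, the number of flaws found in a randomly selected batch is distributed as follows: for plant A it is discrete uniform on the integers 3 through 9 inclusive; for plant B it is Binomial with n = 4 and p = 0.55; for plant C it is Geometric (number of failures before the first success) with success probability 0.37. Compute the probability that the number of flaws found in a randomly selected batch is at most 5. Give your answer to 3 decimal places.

0.839

Conditional on each plant, P(X ≤ 5): A: 0.428571; B: 1; C: 0.937476.
By total probability, P(X ≤ 5) = 0.23·0.428571 + 0.3·1 + 0.47·0.937476 = 0.839185.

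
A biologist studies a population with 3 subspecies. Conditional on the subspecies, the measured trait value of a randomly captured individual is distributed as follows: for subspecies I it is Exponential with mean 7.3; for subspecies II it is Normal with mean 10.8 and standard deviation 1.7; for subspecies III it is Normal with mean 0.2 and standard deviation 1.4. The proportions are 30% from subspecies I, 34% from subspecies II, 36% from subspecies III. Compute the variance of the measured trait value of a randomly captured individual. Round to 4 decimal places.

38.1218

Per component, I: μ=7.3, E[X²]=106.58; II: μ=10.8, E[X²]=119.53; III: μ=0.2, E[X²]=2.
E[X] = 0.3·7.3 + 0.34·10.8 + 0.36·0.2 = 5.934.
E[X²] = 0.3·106.58 + 0.34·119.53 + 0.36·2 = 73.3342.
Var(X) = E[X²] − (E[X])² = 73.3342 − 35.2124 = 38.1218.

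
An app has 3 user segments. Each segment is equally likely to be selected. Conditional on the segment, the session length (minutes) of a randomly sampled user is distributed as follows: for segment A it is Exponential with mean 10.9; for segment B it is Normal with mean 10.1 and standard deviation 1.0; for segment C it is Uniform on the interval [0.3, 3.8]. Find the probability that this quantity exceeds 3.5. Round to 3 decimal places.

Conditional on each segment, P(X > 3.5): A: 0.72535; B: 1; C: 0.0857143.
By total probability, P(X > 3.5) = 0.333333·0.72535 + 0.333333·1 + 0.333333·0.0857143 = 0.603688.

0.604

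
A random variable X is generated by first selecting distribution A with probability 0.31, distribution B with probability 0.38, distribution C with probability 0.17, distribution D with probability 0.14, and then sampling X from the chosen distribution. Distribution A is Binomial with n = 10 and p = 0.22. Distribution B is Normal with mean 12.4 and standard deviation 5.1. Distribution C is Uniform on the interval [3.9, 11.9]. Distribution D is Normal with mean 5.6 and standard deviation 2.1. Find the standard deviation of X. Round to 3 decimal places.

Per component, A: μ=2.2, E[X²]=6.556; B: μ=12.4, E[X²]=179.77; C: μ=7.9, E[X²]=67.7433; D: μ=5.6, E[X²]=35.77.
E[X] = 0.31·2.2 + 0.38·12.4 + 0.17·7.9 + 0.14·5.6 = 7.521.
E[X²] = 0.31·6.556 + 0.38·179.77 + 0.17·67.7433 + 0.14·35.77 = 86.8691.
Var(X) = E[X²] − (E[X])² = 86.8691 − 56.5654 = 30.3037.
SD(X) = √30.3037 = 5.50488.

5.505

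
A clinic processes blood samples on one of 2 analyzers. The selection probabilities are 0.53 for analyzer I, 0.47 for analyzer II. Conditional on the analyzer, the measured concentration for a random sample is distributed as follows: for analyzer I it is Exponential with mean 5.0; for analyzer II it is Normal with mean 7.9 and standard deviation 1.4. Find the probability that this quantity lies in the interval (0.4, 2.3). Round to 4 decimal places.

Conditional on each analyzer, P(0.4 < X < 2.3): I: 0.291833; II: 3.1629e-05.
By total probability, P(0.4 < X < 2.3) = 0.53·0.291833 + 0.47·3.1629e-05 = 0.154686.

0.1547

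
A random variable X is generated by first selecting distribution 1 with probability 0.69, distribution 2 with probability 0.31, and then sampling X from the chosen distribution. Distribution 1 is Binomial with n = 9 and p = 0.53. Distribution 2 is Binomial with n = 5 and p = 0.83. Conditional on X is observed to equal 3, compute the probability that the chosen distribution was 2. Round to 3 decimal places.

0.355

Likelihoods P(X=3 | ·): 1: 0.134801; 2: 0.165246.
Posterior ∝ prior × likelihood. Numerator for 2: 0.31·0.165246 = 0.0512264.
Normalizing constant: 0.69·0.134801 + 0.31·0.165246 = 0.144239.
P(2 | observation) = 0.0512264 / 0.144239 = 0.355149.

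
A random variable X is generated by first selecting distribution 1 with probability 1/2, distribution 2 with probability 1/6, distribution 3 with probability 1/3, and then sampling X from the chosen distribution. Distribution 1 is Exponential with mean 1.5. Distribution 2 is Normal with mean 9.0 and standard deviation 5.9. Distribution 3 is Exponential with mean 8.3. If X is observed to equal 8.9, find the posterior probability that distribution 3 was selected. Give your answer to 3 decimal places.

Likelihoods f(8.9 | ·): 1: 0.00176642; 2: 0.0676076; 3: 0.0412318.
Posterior ∝ prior × likelihood. Numerator for 3: 0.333333·0.0412318 = 0.0137439.
Normalizing constant: 0.5·0.00176642 + 0.166667·0.0676076 + 0.333333·0.0412318 = 0.0258951.
P(3 | observation) = 0.0137439 / 0.0258951 = 0.530755.

0.531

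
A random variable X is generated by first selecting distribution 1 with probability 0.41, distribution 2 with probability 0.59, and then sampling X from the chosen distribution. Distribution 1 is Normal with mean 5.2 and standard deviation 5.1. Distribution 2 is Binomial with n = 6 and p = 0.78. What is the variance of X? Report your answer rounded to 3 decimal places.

11.337

Per component, 1: μ=5.2, E[X²]=53.05; 2: μ=4.68, E[X²]=22.932.
E[X] = 0.41·5.2 + 0.59·4.68 = 4.8932.
E[X²] = 0.41·53.05 + 0.59·22.932 = 35.2804.
Var(X) = E[X²] − (E[X])² = 35.2804 − 23.9434 = 11.337.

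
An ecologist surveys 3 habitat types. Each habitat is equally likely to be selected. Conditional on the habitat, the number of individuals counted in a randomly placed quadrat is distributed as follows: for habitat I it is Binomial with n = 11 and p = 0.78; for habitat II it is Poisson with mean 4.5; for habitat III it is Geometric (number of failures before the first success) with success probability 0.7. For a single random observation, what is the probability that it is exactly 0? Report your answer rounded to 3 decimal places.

0.237

Conditional on each habitat, P(X = 0): I: 5.84318e-08; II: 0.011109; III: 0.7.
By total probability, P(X = 0) = 0.333333·5.84318e-08 + 0.333333·0.011109 + 0.333333·0.7 = 0.237036.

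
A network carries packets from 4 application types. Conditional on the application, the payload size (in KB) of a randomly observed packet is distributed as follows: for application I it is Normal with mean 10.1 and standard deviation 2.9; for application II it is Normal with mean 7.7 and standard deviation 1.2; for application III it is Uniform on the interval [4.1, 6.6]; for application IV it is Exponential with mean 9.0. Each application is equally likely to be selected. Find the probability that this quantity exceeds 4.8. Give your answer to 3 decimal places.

Conditional on each application, P(X > 4.8): I: 0.966194; II: 0.992168; III: 0.72; IV: 0.586646.
By total probability, P(X > 4.8) = 0.25·0.966194 + 0.25·0.992168 + 0.25·0.72 + 0.25·0.586646 = 0.816252.

0.816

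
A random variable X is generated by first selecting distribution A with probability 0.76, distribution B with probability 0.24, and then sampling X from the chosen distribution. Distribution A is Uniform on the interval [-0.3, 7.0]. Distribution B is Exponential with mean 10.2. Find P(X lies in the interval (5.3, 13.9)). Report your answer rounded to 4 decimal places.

0.2583

Conditional on each component, P(5.3 < X < 13.9): A: 0.232877; B: 0.338797.
By total probability, P(5.3 < X < 13.9) = 0.76·0.232877 + 0.24·0.338797 = 0.258297.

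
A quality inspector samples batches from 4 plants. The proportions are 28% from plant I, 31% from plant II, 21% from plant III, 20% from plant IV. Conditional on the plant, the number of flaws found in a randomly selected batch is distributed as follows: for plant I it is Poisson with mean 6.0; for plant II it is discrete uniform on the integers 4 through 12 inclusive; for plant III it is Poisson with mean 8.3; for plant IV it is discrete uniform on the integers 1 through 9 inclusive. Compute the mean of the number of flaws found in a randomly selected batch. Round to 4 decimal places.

6.9030

Component means — I: 6; II: 8; III: 8.3; IV: 5.
E[X] = 0.28·6 + 0.31·8 + 0.21·8.3 + 0.2·5 = 6.903.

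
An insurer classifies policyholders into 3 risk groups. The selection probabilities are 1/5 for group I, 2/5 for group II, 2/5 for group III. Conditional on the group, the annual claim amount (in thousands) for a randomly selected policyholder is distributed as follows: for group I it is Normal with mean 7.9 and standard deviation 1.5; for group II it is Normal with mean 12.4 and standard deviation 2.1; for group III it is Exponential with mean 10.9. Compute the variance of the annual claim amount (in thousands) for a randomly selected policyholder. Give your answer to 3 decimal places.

52.438

Per component, I: μ=7.9, E[X²]=64.66; II: μ=12.4, E[X²]=158.17; III: μ=10.9, E[X²]=237.62.
E[X] = 0.2·7.9 + 0.4·12.4 + 0.4·10.9 = 10.9.
E[X²] = 0.2·64.66 + 0.4·158.17 + 0.4·237.62 = 171.248.
Var(X) = E[X²] − (E[X])² = 171.248 − 118.81 = 52.438.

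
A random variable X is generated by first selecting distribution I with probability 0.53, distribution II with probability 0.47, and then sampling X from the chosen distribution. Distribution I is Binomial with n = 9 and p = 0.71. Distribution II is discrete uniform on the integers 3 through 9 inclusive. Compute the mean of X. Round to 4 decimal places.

6.2067

Component means — I: 6.39; II: 6.
E[X] = 0.53·6.39 + 0.47·6 = 6.2067.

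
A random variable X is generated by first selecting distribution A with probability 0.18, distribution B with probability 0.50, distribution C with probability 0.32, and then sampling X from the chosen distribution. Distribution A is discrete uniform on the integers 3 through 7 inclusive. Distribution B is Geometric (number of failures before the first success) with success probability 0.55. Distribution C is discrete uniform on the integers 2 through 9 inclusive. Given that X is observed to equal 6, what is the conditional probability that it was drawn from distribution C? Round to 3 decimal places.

0.511

Likelihoods P(X=6 | ·): A: 0.2; B: 0.00456707; C: 0.125.
Posterior ∝ prior × likelihood. Numerator for C: 0.32·0.125 = 0.04.
Normalizing constant: 0.18·0.2 + 0.5·0.00456707 + 0.32·0.125 = 0.0782835.
P(C | observation) = 0.04 / 0.0782835 = 0.510963.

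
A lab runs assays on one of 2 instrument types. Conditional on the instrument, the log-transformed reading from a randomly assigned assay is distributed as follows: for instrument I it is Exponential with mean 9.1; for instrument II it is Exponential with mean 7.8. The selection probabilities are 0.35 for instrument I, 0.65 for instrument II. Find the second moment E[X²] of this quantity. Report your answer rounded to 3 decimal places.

For each component E[X²] = Var + (mean)², giving I: 165.62; II: 121.68.
Overall E[X²] = 0.35·165.62 + 0.65·121.68 = 137.059.

137.059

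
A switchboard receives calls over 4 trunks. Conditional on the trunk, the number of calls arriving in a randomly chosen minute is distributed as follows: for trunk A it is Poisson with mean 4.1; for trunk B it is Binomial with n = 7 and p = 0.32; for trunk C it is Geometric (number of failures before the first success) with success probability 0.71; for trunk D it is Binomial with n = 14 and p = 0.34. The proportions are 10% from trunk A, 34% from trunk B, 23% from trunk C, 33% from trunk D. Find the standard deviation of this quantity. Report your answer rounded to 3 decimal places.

Per component, A: μ=4.1, E[X²]=20.91; B: μ=2.24, E[X²]=6.5408; C: μ=0.408451, E[X²]=0.742115; D: μ=4.76, E[X²]=25.7992.
E[X] = 0.1·4.1 + 0.34·2.24 + 0.23·0.408451 + 0.33·4.76 = 2.83634.
E[X²] = 0.1·20.91 + 0.34·6.5408 + 0.23·0.742115 + 0.33·25.7992 = 12.9993.
Var(X) = E[X²] − (E[X])² = 12.9993 − 8.04485 = 4.95445.
SD(X) = √4.95445 = 2.22586.

2.226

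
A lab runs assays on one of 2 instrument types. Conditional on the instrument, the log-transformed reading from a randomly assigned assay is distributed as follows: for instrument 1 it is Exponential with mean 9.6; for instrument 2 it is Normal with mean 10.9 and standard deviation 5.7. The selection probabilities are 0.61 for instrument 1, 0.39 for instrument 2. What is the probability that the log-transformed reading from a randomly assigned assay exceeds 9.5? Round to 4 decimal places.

0.4596

Conditional on each instrument, P(X > 9.5): 1: 0.371732; 2: 0.597009.
By total probability, P(X > 9.5) = 0.61·0.371732 + 0.39·0.597009 = 0.45959.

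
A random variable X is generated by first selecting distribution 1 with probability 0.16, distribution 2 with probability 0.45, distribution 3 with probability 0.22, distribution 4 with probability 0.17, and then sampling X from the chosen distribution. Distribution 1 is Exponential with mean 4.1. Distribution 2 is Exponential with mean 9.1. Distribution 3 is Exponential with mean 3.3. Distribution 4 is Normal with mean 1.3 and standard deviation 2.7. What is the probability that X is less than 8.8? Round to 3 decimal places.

0.794

Conditional on each component, P(X < 8.8): 1: 0.883089; 2: 0.619791; 3: 0.930517; 4: 0.997263.
By total probability, P(X < 8.8) = 0.16·0.883089 + 0.45·0.619791 + 0.22·0.930517 + 0.17·0.997263 = 0.794448.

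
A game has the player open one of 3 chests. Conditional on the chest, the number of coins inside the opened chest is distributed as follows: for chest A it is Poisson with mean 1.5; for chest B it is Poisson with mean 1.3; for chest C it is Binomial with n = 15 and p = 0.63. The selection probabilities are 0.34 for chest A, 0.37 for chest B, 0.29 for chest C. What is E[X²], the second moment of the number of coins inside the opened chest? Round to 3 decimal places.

For each component E[X²] = Var + (mean)², giving A: 3.75; B: 2.99; C: 92.799.
Overall E[X²] = 0.34·3.75 + 0.37·2.99 + 0.29·92.799 = 29.293.

29.293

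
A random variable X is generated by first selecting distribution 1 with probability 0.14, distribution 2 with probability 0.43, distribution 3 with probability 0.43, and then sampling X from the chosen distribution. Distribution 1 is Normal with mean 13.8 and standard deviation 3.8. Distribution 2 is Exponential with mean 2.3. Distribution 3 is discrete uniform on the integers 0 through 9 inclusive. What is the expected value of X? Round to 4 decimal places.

Component means — 1: 13.8; 2: 2.3; 3: 4.5.
E[X] = 0.14·13.8 + 0.43·2.3 + 0.43·4.5 = 4.856.

4.8560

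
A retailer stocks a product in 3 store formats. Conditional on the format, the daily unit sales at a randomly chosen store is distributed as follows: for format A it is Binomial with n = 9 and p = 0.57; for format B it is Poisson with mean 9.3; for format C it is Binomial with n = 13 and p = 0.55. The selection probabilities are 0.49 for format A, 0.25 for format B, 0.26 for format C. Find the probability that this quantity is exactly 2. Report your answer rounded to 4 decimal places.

Conditional on each format, P(X = 2): A: 0.031793; B: 0.00395364; C: 0.00361541.
By total probability, P(X = 2) = 0.49·0.031793 + 0.25·0.00395364 + 0.26·0.00361541 = 0.017507.

0.0175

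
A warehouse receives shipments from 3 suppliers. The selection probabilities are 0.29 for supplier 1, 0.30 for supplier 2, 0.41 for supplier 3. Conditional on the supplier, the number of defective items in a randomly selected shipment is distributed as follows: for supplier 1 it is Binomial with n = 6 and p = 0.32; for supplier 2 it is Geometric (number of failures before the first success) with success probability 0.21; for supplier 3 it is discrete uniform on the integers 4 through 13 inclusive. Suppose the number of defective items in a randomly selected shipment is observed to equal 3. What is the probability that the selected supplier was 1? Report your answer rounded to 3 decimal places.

Likelihoods P(X=3 | ·): 1: 0.206066; 2: 0.103538; 3: 0.
Posterior ∝ prior × likelihood. Numerator for 1: 0.29·0.206066 = 0.0597592.
Normalizing constant: 0.29·0.206066 + 0.3·0.103538 + 0.41·0 = 0.0908206.
P(1 | observation) = 0.0597592 / 0.0908206 = 0.657991.

0.658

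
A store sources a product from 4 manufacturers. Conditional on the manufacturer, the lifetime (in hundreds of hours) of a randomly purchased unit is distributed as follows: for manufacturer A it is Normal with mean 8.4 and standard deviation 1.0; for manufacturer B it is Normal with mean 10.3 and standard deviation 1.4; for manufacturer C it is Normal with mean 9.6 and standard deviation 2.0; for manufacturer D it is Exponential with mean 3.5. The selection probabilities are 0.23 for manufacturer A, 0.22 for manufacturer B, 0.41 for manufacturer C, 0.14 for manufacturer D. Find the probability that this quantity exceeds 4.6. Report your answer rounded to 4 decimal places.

0.8950

Conditional on each manufacturer, P(X > 4.6): A: 0.999928; B: 0.999977; C: 0.99379; D: 0.268666.
By total probability, P(X > 4.6) = 0.23·0.999928 + 0.22·0.999977 + 0.41·0.99379 + 0.14·0.268666 = 0.895046.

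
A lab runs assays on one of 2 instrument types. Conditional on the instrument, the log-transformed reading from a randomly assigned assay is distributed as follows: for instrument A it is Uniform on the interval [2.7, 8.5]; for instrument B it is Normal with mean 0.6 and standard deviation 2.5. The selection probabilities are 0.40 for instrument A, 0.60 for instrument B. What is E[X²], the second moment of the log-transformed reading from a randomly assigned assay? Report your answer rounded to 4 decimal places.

17.6313

For each component E[X²] = Var + (mean)², giving A: 34.1633; B: 6.61.
Overall E[X²] = 0.4·34.1633 + 0.6·6.61 = 17.6313.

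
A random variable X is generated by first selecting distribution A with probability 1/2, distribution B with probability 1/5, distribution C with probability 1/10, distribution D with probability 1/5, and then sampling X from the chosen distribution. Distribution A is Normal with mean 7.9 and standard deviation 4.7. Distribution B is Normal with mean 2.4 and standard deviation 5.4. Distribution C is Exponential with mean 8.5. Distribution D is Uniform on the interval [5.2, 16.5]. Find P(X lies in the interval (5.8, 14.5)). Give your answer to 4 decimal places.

Conditional on each component, P(5.8 < X < 14.5): A: 0.592372; B: 0.251947; C: 0.323814; D: 0.769912.
By total probability, P(5.8 < X < 14.5) = 0.5·0.592372 + 0.2·0.251947 + 0.1·0.323814 + 0.2·0.769912 = 0.532939.

0.5329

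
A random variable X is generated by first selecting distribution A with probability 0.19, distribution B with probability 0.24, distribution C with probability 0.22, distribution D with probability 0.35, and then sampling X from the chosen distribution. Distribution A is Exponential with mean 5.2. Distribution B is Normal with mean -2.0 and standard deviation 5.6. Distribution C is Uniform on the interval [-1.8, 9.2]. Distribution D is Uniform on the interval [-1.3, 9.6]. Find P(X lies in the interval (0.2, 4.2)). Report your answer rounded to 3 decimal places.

0.358

Conditional on each component, P(0.2 < X < 4.2): A: 0.516383; B: 0.213096; C: 0.363636; D: 0.366972.
By total probability, P(0.2 < X < 4.2) = 0.19·0.516383 + 0.24·0.213096 + 0.22·0.363636 + 0.35·0.366972 = 0.357696.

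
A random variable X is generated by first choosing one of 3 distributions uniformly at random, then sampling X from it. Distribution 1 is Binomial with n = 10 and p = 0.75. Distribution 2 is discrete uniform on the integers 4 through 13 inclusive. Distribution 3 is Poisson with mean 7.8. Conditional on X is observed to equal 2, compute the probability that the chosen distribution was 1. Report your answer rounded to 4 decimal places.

0.0301

Likelihoods P(X=2 | ·): 1: 0.000386238; 2: 0; 3: 0.0124641.
Posterior ∝ prior × likelihood. Numerator for 1: 0.333333·0.000386238 = 0.000128746.
Normalizing constant: 0.333333·0.000386238 + 0.333333·0 + 0.333333·0.0124641 = 0.00428346.
P(1 | observation) = 0.000128746 / 0.00428346 = 0.0300566.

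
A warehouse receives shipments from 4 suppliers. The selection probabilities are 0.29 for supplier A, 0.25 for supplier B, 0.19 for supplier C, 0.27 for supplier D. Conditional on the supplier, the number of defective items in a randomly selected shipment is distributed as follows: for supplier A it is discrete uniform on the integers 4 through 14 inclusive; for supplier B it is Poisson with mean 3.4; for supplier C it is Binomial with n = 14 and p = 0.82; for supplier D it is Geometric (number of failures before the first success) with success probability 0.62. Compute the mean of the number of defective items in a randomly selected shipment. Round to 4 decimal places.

Component means — A: 9; B: 3.4; C: 11.48; D: 0.612903.
E[X] = 0.29·9 + 0.25·3.4 + 0.19·11.48 + 0.27·0.612903 = 5.80668.

5.8067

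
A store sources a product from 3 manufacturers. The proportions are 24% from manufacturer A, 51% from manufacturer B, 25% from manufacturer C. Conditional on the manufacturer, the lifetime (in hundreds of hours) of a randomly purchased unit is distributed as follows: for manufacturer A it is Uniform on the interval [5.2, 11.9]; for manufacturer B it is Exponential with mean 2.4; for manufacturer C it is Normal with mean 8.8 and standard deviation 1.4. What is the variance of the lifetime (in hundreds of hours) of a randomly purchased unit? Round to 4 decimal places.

Per component, A: μ=8.55, E[X²]=76.8433; B: μ=2.4, E[X²]=11.52; C: μ=8.8, E[X²]=79.4.
E[X] = 0.24·8.55 + 0.51·2.4 + 0.25·8.8 = 5.476.
E[X²] = 0.24·76.8433 + 0.51·11.52 + 0.25·79.4 = 44.1676.
Var(X) = E[X²] − (E[X])² = 44.1676 − 29.9866 = 14.181.

14.1810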